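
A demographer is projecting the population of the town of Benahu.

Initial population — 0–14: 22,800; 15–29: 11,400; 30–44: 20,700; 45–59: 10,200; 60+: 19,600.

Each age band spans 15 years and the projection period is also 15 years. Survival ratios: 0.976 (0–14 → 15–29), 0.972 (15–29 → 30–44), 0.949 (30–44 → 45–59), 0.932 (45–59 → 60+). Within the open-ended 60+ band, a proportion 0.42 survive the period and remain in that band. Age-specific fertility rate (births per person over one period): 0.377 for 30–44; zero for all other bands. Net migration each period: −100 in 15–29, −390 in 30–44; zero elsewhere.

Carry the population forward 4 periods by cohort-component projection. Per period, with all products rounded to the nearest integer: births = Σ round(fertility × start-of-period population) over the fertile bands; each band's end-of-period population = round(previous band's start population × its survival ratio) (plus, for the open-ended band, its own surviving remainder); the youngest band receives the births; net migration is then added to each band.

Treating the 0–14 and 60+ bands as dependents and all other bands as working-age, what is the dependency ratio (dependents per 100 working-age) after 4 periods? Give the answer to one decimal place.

[period 1]
Births: 20700 × 0.377 = 7804
15–29: 22800 × 0.976 = 22253
30–44: 11400 × 0.972 = 11081
45–59: 20700 × 0.949 = 19644
60+: 10200 × 0.932 + 19600 × 0.42 = 9506 + 8232 = 17738
Net migration: 15–29 − 100 → 22153; 30–44 − 390 → 10691
Giving 7804 / 22153 / 10691 / 19644 / 17738.
[period 2]
Births: 10691 × 0.377 = 4031
15–29: 7804 × 0.976 = 7617
30–44: 22153 × 0.972 = 21533
45–59: 10691 × 0.949 = 10146
60+: 19644 × 0.932 + 17738 × 0.42 = 18308 + 7450 = 25758
Net migration: 15–29 − 100 → 7517; 30–44 − 390 → 21143
Giving 4031 / 7517 / 21143 / 10146 / 25758.
[period 3]
Births: 21143 × 0.377 = 7971
15–29: 4031 × 0.976 = 3934
30–44: 7517 × 0.972 = 7307
45–59: 21143 × 0.949 = 20065
60+: 10146 × 0.932 + 25758 × 0.42 = 9456 + 10818 = 20274
Net migration: 15–29 − 100 → 3834; 30–44 − 390 → 6917
Giving 7971 / 3834 / 6917 / 20065 / 20274.
[period 4]
Births: 6917 × 0.377 = 2608
15–29: 7971 × 0.976 = 7780
30–44: 3834 × 0.972 = 3727
45–59: 6917 × 0.949 = 6564
60+: 20065 × 0.932 + 20274 × 0.42 = 18701 + 8515 = 27216
Net migration: 15–29 − 100 → 7680; 30–44 − 390 → 3337
Giving 2608 / 7680 / 3337 / 6564 / 27216.
Dependents (band 0–14 + band 60+) = 2608 + 27216 = 29824; working-age = 17581; ratio = 29824/17581 × 100 = 169.6

169.6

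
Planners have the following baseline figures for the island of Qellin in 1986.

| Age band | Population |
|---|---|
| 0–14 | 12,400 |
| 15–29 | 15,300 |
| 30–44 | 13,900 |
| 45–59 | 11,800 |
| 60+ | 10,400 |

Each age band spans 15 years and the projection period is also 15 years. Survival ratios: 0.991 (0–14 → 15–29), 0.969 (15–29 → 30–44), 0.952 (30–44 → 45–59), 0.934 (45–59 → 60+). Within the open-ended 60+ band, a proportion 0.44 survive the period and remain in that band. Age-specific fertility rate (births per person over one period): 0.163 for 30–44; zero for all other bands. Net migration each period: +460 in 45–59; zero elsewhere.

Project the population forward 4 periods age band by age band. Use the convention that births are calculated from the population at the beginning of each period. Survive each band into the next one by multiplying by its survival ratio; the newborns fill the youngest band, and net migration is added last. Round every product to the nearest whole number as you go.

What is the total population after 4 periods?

Call the groups 1 to 5, youngest first.
— Period 1 —
Births: 13900 * 0.163 = 2266
Group 2: 12400 * 0.991 = 12288
Group 3: 15300 * 0.969 = 14826
Group 4: 13900 * 0.952 = 13233
Group 5: 11800 * 0.934 + 10400 * 0.44 = 11021 + 4576 = 15597
Net migration: Group 4 + 460 → 13693
→ [2266, 12288, 14826, 13693, 15597]
— Period 2 —
Births: 14826 * 0.163 = 2417
Group 2: 2266 * 0.991 = 2246
Group 3: 12288 * 0.969 = 11907
Group 4: 14826 * 0.952 = 14114
Group 5: 13693 * 0.934 + 15597 * 0.44 = 12789 + 6863 = 19652
Net migration: Group 4 + 460 → 14574
→ [2417, 2246, 11907, 14574, 19652]
— Period 3 —
Births: 11907 * 0.163 = 1941
Group 2: 2417 * 0.991 = 2395
Group 3: 2246 * 0.969 = 2176
Group 4: 11907 * 0.952 = 11335
Group 5: 14574 * 0.934 + 19652 * 0.44 = 13612 + 8647 = 22259
Net migration: Group 4 + 460 → 11795
→ [1941, 2395, 2176, 11795, 22259]
— Period 4 —
Births: 2176 * 0.163 = 355
Group 2: 1941 * 0.991 = 1924
Group 3: 2395 * 0.969 = 2321
Group 4: 2176 * 0.952 = 2072
Group 5: 11795 * 0.934 + 22259 * 0.44 = 11017 + 9794 = 20811
Net migration: Group 4 + 460 → 2532
→ [355, 1924, 2321, 2532, 20811]
Total after period 4: 355 + 1924 + 2321 + 2532 + 20811 = 27943

27943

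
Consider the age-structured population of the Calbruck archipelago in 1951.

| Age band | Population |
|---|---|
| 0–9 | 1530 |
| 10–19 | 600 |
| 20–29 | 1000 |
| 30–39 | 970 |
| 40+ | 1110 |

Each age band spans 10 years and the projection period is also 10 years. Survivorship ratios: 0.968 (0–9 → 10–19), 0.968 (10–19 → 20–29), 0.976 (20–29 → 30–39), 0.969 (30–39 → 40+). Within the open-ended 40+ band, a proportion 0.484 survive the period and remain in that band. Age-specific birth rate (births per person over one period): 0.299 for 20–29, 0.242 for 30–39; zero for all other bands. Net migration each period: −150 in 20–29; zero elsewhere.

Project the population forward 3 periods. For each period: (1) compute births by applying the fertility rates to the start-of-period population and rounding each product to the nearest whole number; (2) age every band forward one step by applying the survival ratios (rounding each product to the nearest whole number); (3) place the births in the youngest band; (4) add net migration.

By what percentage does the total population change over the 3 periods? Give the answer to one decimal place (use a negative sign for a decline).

[period 1]
Births: 1000 × 0.299 = 299 ; 970 × 0.242 = 235 ⇒ total 534
10–19: 1530 × 0.968 = 1481
20–29: 600 × 0.968 = 581
30–39: 1000 × 0.976 = 976
40+: 970 × 0.969 + 1110 × 0.484 = 940 + 537 = 1477
Net migration: 20–29 − 150 → 431
→ [534, 1481, 431, 976, 1477]
[period 2]
Births: 431 × 0.299 = 129 ; 976 × 0.242 = 236 ⇒ total 365
10–19: 534 × 0.968 = 517
20–29: 1481 × 0.968 = 1434
30–39: 431 × 0.976 = 421
40+: 976 × 0.969 + 1477 × 0.484 = 946 + 715 = 1661
Net migration: 20–29 − 150 → 1284
→ [365, 517, 1284, 421, 1661]
[period 3]
Births: 1284 × 0.299 = 384 ; 421 × 0.242 = 102 ⇒ total 486
10–19: 365 × 0.968 = 353
20–29: 517 × 0.968 = 500
30–39: 1284 × 0.976 = 1253
40+: 421 × 0.969 + 1661 × 0.484 = 408 + 804 = 1212
Net migration: 20–29 − 150 → 350
→ [486, 353, 350, 1253, 1212]
Total: 5210 → 3654; change = -1556; percentage change = -29.9%

-29.9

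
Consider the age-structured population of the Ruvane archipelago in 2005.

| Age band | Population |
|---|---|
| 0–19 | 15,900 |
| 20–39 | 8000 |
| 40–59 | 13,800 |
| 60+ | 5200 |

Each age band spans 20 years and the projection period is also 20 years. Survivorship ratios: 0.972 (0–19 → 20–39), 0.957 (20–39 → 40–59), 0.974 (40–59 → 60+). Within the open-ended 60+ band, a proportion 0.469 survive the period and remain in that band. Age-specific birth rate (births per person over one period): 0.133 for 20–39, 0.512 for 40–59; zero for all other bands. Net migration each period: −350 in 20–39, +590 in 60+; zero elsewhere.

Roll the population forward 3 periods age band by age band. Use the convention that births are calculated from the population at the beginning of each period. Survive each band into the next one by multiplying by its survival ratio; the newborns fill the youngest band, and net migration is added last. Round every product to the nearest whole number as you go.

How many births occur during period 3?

Period 1.
Births: 8000 × 0.133 = 1064 ; 13800 × 0.512 = 7066 ⇒ total 8130
20–39: 15900 × 0.972 = 15455
40–59: 8000 × 0.957 = 7656
60+: 13800 × 0.974 + 5200 × 0.469 = 13441 + 2439 = 15880
Net migration: 20–39 − 350 → 15105; 60+ + 590 → 16470
Giving 8130 / 15105 / 7656 / 16470.
Period 2.
Births: 15105 × 0.133 = 2009 ; 7656 × 0.512 = 3920 ⇒ total 5929
20–39: 8130 × 0.972 = 7902
40–59: 15105 × 0.957 = 14455
60+: 7656 × 0.974 + 16470 × 0.469 = 7457 + 7724 = 15181
Net migration: 20–39 − 350 → 7552; 60+ + 590 → 15771
Giving 5929 / 7552 / 14455 / 15771.
Period 3.
Births: 7552 × 0.133 = 1004 ; 14455 × 0.512 = 7401 ⇒ total 8405
20–39: 5929 × 0.972 = 5763
40–59: 7552 × 0.957 = 7227
60+: 14455 × 0.974 + 15771 × 0.469 = 14079 + 7397 = 21476
Net migration: 20–39 − 350 → 5413; 60+ + 590 → 22066
Giving 8405 / 5413 / 7227 / 22066.

8405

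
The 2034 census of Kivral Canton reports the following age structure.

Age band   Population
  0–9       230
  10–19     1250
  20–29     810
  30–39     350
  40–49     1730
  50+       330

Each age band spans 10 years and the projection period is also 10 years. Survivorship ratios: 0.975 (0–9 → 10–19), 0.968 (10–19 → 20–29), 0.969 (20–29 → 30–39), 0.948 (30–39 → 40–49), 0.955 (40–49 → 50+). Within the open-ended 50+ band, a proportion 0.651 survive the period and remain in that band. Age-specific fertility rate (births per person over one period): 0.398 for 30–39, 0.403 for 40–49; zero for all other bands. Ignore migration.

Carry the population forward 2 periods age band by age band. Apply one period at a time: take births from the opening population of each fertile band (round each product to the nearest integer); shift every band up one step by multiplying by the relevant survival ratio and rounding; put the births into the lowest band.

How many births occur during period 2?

446

Period 1:
Births: 350 × 0.398 = 139, 1730 × 0.403 = 697 → total 836
10–19: 230 × 0.975 = 224
20–29: 1250 × 0.968 = 1210
30–39: 810 × 0.969 = 785
40–49: 350 × 0.948 = 332
50+: 1730 × 0.955 + 330 × 0.651 = 1652 + 215 = 1867
Giving 836 / 224 / 1210 / 785 / 332 / 1867.
Period 2:
Births: 785 × 0.398 = 312, 332 × 0.403 = 134 → total 446
10–19: 836 × 0.975 = 815
20–29: 224 × 0.968 = 217
30–39: 1210 × 0.969 = 1172
40–49: 785 × 0.948 = 744
50+: 332 × 0.955 + 1867 × 0.651 = 317 + 1215 = 1532
Giving 446 / 815 / 217 / 1172 / 744 / 1532.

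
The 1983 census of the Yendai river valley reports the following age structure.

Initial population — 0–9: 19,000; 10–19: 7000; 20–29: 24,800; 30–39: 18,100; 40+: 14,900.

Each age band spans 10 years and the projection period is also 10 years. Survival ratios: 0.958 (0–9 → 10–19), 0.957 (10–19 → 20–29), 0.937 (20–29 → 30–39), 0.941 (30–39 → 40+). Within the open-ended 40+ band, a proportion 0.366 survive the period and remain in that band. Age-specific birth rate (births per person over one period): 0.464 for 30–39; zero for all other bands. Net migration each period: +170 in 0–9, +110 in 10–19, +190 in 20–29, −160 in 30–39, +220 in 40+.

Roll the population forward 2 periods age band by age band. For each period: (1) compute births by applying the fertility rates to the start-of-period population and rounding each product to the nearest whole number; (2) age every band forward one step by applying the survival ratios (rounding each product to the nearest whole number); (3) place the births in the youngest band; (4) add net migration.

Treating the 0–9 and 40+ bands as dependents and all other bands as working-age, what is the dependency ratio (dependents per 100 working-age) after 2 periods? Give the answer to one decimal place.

127.2

(Groups numbered youngest = 1 to oldest = 5.)
Period 1.
Births: 18100 × 0.464 = 8398
Group 2: 19000 × 0.958 = 18202
Group 3: 7000 × 0.957 = 6699
Group 4: 24800 × 0.937 = 23238
Group 5: 18100 × 0.941 + 14900 × 0.366 = 17032 + 5453 = 22485
Net migration: Group 1 + 170 → 8568; Group 2 + 110 → 18312; Group 3 + 190 → 6889; Group 4 − 160 → 23078; Group 5 + 220 → 22705
Giving 8568 / 18312 / 6889 / 23078 / 22705.
Period 2.
Births: 23078 × 0.464 = 10708
Group 2: 8568 × 0.958 = 8208
Group 3: 18312 × 0.957 = 17525
Group 4: 6889 × 0.937 = 6455
Group 5: 23078 × 0.941 + 22705 × 0.366 = 21716 + 8310 = 30026
Net migration: Group 1 + 170 → 10878; Group 2 + 110 → 8318; Group 3 + 190 → 17715; Group 4 − 160 → 6295; Group 5 + 220 → 30246
Giving 10878 / 8318 / 17715 / 6295 / 30246.
Dependents (band 0–9 + band 40+) = 10878 + 30246 = 41124; working-age = 32328; ratio = 41124/32328 × 100 = 127.2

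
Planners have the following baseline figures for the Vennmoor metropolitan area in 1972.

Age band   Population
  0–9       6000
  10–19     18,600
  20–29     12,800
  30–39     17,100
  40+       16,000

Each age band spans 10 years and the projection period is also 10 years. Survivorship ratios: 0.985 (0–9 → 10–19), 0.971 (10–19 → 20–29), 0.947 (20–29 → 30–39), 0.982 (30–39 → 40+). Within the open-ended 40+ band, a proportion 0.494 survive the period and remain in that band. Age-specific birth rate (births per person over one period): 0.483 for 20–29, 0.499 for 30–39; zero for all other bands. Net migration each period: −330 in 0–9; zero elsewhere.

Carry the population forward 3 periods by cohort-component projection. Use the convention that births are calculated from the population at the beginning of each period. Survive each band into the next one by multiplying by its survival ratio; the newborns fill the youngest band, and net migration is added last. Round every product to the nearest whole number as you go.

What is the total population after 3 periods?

73098

[period 1]
Births: 12800 * 0.483 = 6182, 17100 * 0.499 = 8533 ⇒ total 14715
10–19: 6000 * 0.985 = 5910
20–29: 18600 * 0.971 = 18061
30–39: 12800 * 0.947 = 12122
40+: 17100 * 0.982 + 16000 * 0.494 = 16792 + 7904 = 24696
Net migration: 0–9 − 330 → 14385
Population now: 0–9=14385, 10–19=5910, 20–29=18061, 30–39=12122, 40+=24696
[period 2]
Births: 18061 * 0.483 = 8723, 12122 * 0.499 = 6049 ⇒ total 14772
10–19: 14385 * 0.985 = 14169
20–29: 5910 * 0.971 = 5739
30–39: 18061 * 0.947 = 17104
40+: 12122 * 0.982 + 24696 * 0.494 = 11904 + 12200 = 24104
Net migration: 0–9 − 330 → 14442
Population now: 0–9=14442, 10–19=14169, 20–29=5739, 30–39=17104, 40+=24104
[period 3]
Births: 5739 * 0.483 = 2772, 17104 * 0.499 = 8535 ⇒ total 11307
10–19: 14442 * 0.985 = 14225
20–29: 14169 * 0.971 = 13758
30–39: 5739 * 0.947 = 5435
40+: 17104 * 0.982 + 24104 * 0.494 = 16796 + 11907 = 28703
Net migration: 0–9 − 330 → 10977
Population now: 0–9=10977, 10–19=14225, 20–29=13758, 30–39=5435, 40+=28703
Total after period 3: 10977 + 14225 + 13758 + 5435 + 28703 = 73098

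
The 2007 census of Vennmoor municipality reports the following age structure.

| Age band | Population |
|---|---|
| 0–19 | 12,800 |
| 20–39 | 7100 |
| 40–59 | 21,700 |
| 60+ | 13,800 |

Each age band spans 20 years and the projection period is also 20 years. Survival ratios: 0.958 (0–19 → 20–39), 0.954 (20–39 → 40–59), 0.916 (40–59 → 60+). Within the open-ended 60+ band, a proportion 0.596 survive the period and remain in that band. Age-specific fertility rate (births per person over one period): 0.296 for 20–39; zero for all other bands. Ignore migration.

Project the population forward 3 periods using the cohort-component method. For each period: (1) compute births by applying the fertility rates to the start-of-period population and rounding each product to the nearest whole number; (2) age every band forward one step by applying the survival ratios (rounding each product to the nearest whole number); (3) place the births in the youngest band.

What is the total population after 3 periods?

30390

Call the groups 1 to 4, youngest first.
[period 1]
Births: 7100 × 0.296 = 2102
Group 2: 12800 × 0.958 = 12262
Group 3: 7100 × 0.954 = 6773
Group 4: 21700 × 0.916 + 13800 × 0.596 = 19877 + 8225 = 28102
End of period: [2102, 12262, 6773, 28102]
[period 2]
Births: 12262 × 0.296 = 3630
Group 2: 2102 × 0.958 = 2014
Group 3: 12262 × 0.954 = 11698
Group 4: 6773 × 0.916 + 28102 × 0.596 = 6204 + 16749 = 22953
End of period: [3630, 2014, 11698, 22953]
[period 3]
Births: 2014 × 0.296 = 596
Group 2: 3630 × 0.958 = 3478
Group 3: 2014 × 0.954 = 1921
Group 4: 11698 × 0.916 + 22953 × 0.596 = 10715 + 13680 = 24395
End of period: [596, 3478, 1921, 24395]
Total after period 3: 596 + 3478 + 1921 + 24395 = 30390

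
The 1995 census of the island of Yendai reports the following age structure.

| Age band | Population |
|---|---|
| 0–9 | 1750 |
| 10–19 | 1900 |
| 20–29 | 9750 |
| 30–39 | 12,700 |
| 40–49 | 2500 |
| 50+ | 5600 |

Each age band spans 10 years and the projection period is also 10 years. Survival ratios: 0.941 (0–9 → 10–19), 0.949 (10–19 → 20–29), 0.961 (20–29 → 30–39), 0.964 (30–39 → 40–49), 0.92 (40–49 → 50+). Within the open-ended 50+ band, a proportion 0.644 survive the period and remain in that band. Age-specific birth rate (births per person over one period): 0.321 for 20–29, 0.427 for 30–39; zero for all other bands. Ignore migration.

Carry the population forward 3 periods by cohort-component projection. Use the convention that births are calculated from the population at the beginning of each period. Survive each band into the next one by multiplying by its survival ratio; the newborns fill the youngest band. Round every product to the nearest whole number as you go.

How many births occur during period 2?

[period 1]
Births: 9750 × 0.321 = 3130, 12700 × 0.427 = 5423 → total 8553
10–19: 1750 × 0.941 = 1647
20–29: 1900 × 0.949 = 1803
30–39: 9750 × 0.961 = 9370
40–49: 12700 × 0.964 = 12243
50+: 2500 × 0.92 + 5600 × 0.644 = 2300 + 3606 = 5906
→ [8553, 1647, 1803, 9370, 12243, 5906]
[period 2]
Births: 1803 × 0.321 = 579, 9370 × 0.427 = 4001 → total 4580
10–19: 8553 × 0.941 = 8048
20–29: 1647 × 0.949 = 1563
30–39: 1803 × 0.961 = 1733
40–49: 9370 × 0.964 = 9033
50+: 12243 × 0.92 + 5906 × 0.644 = 11264 + 3803 = 15067
→ [4580, 8048, 1563, 1733, 9033, 15067]

4580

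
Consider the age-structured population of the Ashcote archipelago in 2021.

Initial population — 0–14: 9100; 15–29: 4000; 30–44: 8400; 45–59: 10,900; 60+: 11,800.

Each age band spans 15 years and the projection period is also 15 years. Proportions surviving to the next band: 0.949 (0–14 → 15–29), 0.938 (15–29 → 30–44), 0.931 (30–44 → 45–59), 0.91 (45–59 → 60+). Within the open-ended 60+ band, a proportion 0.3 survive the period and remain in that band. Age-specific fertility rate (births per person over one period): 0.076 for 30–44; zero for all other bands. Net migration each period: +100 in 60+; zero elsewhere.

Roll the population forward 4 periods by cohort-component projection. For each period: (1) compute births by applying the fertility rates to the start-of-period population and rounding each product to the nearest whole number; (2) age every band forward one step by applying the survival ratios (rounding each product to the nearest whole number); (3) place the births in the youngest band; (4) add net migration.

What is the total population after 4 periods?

10371

(Bands numbered youngest = 1 to oldest = 5.)
After projecting period 1:
Births: 8400 × 0.076 = 638
Band 2: 9100 × 0.949 = 8636
Band 3: 4000 × 0.938 = 3752
Band 4: 8400 × 0.931 = 7820
Band 5: 10900 × 0.91 + 11800 × 0.3 = 9919 + 3540 = 13459
Net migration: Band 5 + 100 → 13559
Population now: 0–14=638, 15–29=8636, 30–44=3752, 45–59=7820, 60+=13559
After projecting period 2:
Births: 3752 × 0.076 = 285
Band 2: 638 × 0.949 = 605
Band 3: 8636 × 0.938 = 8101
Band 4: 3752 × 0.931 = 3493
Band 5: 7820 × 0.91 + 13559 × 0.3 = 7116 + 4068 = 11184
Net migration: Band 5 + 100 → 11284
Population now: 0–14=285, 15–29=605, 30–44=8101, 45–59=3493, 60+=11284
After projecting period 3:
Births: 8101 × 0.076 = 616
Band 2: 285 × 0.949 = 270
Band 3: 605 × 0.938 = 567
Band 4: 8101 × 0.931 = 7542
Band 5: 3493 × 0.91 + 11284 × 0.3 = 3179 + 3385 = 6564
Net migration: Band 5 + 100 → 6664
Population now: 0–14=616, 15–29=270, 30–44=567, 45–59=7542, 60+=6664
After projecting period 4:
Births: 567 × 0.076 = 43
Band 2: 616 × 0.949 = 585
Band 3: 270 × 0.938 = 253
Band 4: 567 × 0.931 = 528
Band 5: 7542 × 0.91 + 6664 × 0.3 = 6863 + 1999 = 8862
Net migration: Band 5 + 100 → 8962
Population now: 0–14=43, 15–29=585, 30–44=253, 45–59=528, 60+=8962
Total after period 4: 43 + 585 + 253 + 528 + 8962 = 10371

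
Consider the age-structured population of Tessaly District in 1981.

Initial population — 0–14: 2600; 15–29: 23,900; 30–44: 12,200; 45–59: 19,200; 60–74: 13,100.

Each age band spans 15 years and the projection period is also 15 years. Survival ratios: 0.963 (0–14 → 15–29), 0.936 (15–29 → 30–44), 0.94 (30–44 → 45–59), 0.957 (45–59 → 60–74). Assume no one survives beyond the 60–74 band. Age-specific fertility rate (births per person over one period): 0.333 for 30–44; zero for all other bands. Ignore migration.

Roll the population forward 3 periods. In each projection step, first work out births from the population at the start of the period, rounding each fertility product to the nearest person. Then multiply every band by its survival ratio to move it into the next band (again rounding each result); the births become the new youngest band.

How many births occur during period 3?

781

Numbering the groups 1..5 from youngest to oldest:
After projecting period 1:
Births: 12200 × 0.333 = 4063
Group 2: 2600 × 0.963 = 2504
Group 3: 23900 × 0.936 = 22370
Group 4: 12200 × 0.94 = 11468
Group 5: 19200 × 0.957 = 18374
End of period: [4063, 2504, 22370, 11468, 18374]
After projecting period 2:
Births: 22370 × 0.333 = 7449
Group 2: 4063 × 0.963 = 3913
Group 3: 2504 × 0.936 = 2344
Group 4: 22370 × 0.94 = 21028
Group 5: 11468 × 0.957 = 10975
End of period: [7449, 3913, 2344, 21028, 10975]
After projecting period 3:
Births: 2344 × 0.333 = 781
Group 2: 7449 × 0.963 = 7173
Group 3: 3913 × 0.936 = 3663
Group 4: 2344 × 0.94 = 2203
Group 5: 21028 × 0.957 = 20124
End of period: [781, 7173, 3663, 2203, 20124]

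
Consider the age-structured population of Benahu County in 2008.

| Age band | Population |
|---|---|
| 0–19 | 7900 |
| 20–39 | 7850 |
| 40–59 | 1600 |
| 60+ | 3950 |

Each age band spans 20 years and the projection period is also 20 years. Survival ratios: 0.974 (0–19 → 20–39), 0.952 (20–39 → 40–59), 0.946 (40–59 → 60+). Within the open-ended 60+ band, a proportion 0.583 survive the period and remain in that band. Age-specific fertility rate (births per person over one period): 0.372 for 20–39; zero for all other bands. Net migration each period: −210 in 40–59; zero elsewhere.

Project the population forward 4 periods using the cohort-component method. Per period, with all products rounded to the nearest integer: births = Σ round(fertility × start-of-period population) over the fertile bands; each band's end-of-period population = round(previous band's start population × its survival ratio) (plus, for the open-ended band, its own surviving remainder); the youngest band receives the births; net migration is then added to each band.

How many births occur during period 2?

2863

Numbering the groups 1..4 from youngest to oldest:
[period 1]
Births: 7850 * 0.372 = 2920
Group 2: 7900 * 0.974 = 7695
Group 3: 7850 * 0.952 = 7473
Group 4: 1600 * 0.946 + 3950 * 0.583 = 1514 + 2303 = 3817
Net migration: Group 3 − 210 → 7263
→ [2920, 7695, 7263, 3817]
[period 2]
Births: 7695 * 0.372 = 2863
Group 2: 2920 * 0.974 = 2844
Group 3: 7695 * 0.952 = 7326
Group 4: 7263 * 0.946 + 3817 * 0.583 = 6871 + 2225 = 9096
Net migration: Group 3 − 210 → 7116
→ [2863, 2844, 7116, 9096]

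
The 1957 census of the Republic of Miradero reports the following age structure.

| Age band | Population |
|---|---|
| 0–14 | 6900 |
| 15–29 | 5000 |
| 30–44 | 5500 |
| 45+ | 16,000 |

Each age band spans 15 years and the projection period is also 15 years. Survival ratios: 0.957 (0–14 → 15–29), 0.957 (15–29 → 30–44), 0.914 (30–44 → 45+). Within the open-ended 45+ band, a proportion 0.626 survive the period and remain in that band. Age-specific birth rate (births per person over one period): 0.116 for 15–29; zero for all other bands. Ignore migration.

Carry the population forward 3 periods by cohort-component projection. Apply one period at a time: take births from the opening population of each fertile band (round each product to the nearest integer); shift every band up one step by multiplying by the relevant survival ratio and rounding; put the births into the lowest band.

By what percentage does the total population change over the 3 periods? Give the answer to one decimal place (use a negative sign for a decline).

-52.9

[period 1]
Births: 5000 × 0.116 = 580
15–29: 6900 × 0.957 = 6603
30–44: 5000 × 0.957 = 4785
45+: 5500 × 0.914 + 16000 × 0.626 = 5027 + 10016 = 15043
→ [580, 6603, 4785, 15043]
[period 2]
Births: 6603 × 0.116 = 766
15–29: 580 × 0.957 = 555
30–44: 6603 × 0.957 = 6319
45+: 4785 × 0.914 + 15043 × 0.626 = 4373 + 9417 = 13790
→ [766, 555, 6319, 13790]
[period 3]
Births: 555 × 0.116 = 64
15–29: 766 × 0.957 = 733
30–44: 555 × 0.957 = 531
45+: 6319 × 0.914 + 13790 × 0.626 = 5776 + 8633 = 14409
→ [64, 733, 531, 14409]
Total: 33400 → 15737; change = -17663; percentage change = -52.9%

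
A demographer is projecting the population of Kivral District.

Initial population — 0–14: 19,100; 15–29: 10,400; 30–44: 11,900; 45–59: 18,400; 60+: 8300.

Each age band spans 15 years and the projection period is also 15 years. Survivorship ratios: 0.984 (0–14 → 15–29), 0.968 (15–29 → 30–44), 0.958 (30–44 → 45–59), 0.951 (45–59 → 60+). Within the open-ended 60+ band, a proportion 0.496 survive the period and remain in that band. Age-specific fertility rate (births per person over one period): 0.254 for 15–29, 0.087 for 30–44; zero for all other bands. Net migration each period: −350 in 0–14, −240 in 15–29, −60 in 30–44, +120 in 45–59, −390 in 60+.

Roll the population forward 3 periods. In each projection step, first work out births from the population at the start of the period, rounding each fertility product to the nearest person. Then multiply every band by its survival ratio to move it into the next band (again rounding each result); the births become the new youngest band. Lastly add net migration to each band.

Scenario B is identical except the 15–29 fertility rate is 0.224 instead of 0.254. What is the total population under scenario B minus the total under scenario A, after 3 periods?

-1005

Period 1:
Births: 10400 * 0.254 = 2642 ; 11900 * 0.087 = 1035 → 3677
15–29: 19100 * 0.984 = 18794
30–44: 10400 * 0.968 = 10067
45–59: 11900 * 0.958 = 11400
60+: 18400 * 0.951 + 8300 * 0.496 = 17498 + 4117 = 21615
Net migration: 0–14 − 350 → 3327; 15–29 − 240 → 18554; 30–44 − 60 → 10007; 45–59 + 120 → 11520; 60+ − 390 → 21225
End of period: [3327, 18554, 10007, 11520, 21225]
Period 2:
Births: 18554 * 0.254 = 4713 ; 10007 * 0.087 = 871 → 5584
15–29: 3327 * 0.984 = 3274
30–44: 18554 * 0.968 = 17960
45–59: 10007 * 0.958 = 9587
60+: 11520 * 0.951 + 21225 * 0.496 = 10956 + 10528 = 21484
Net migration: 0–14 − 350 → 5234; 15–29 − 240 → 3034; 30–44 − 60 → 17900; 45–59 + 120 → 9707; 60+ − 390 → 21094
End of period: [5234, 3034, 17900, 9707, 21094]
Period 3:
Births: 3034 * 0.254 = 771 ; 17900 * 0.087 = 1557 → 2328
15–29: 5234 * 0.984 = 5150
30–44: 3034 * 0.968 = 2937
45–59: 17900 * 0.958 = 17148
60+: 9707 * 0.951 + 21094 * 0.496 = 9231 + 10463 = 19694
Net migration: 0–14 − 350 → 1978; 15–29 − 240 → 4910; 30–44 − 60 → 2877; 45–59 + 120 → 17268; 60+ − 390 → 19304
End of period: [1978, 4910, 2877, 17268, 19304]
Scenario A total after 3 periods: 46337
Scenario B projection —
Period 1:
Births: 10400 * 0.224 = 2330 ; 11900 * 0.087 = 1035 → 3365
15–29: 19100 * 0.984 = 18794
30–44: 10400 * 0.968 = 10067
45–59: 11900 * 0.958 = 11400
60+: 18400 * 0.951 + 8300 * 0.496 = 17498 + 4117 = 21615
Net migration: 0–14 − 350 → 3015; 15–29 − 240 → 18554; 30–44 − 60 → 10007; 45–59 + 120 → 11520; 60+ − 390 → 21225
End of period: [3015, 18554, 10007, 11520, 21225]
Period 2:
Births: 18554 * 0.224 = 4156 ; 10007 * 0.087 = 871 → 5027
15–29: 3015 * 0.984 = 2967
30–44: 18554 * 0.968 = 17960
45–59: 10007 * 0.958 = 9587
60+: 11520 * 0.951 + 21225 * 0.496 = 10956 + 10528 = 21484
Net migration: 0–14 − 350 → 4677; 15–29 − 240 → 2727; 30–44 − 60 → 17900; 45–59 + 120 → 9707; 60+ − 390 → 21094
End of period: [4677, 2727, 17900, 9707, 21094]
Period 3:
Births: 2727 * 0.224 = 611 ; 17900 * 0.087 = 1557 → 2168
15–29: 4677 * 0.984 = 4602
30–44: 2727 * 0.968 = 2640
45–59: 17900 * 0.958 = 17148
60+: 9707 * 0.951 + 21094 * 0.496 = 9231 + 10463 = 19694
Net migration: 0–14 − 350 → 1818; 15–29 − 240 → 4362; 30–44 − 60 → 2580; 45–59 + 120 → 17268; 60+ − 390 → 19304
End of period: [1818, 4362, 2580, 17268, 19304]
Scenario B total after 3 periods: 45332
Difference B − A = 45332 − 46337 = -1005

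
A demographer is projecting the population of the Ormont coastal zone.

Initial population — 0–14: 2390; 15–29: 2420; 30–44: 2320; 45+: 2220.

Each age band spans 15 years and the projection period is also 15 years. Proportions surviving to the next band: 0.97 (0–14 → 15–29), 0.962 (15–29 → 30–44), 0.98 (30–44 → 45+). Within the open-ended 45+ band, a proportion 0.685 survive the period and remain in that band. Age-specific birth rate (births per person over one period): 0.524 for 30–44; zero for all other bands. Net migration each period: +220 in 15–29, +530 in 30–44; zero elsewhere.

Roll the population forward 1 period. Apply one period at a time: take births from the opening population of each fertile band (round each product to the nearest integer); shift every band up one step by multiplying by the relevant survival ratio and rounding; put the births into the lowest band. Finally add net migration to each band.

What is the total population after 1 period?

Call the groups 1 to 4, youngest first.
Period 1.
Births: 2320 * 0.524 = 1216
Group 2: 2390 * 0.97 = 2318
Group 3: 2420 * 0.962 = 2328
Group 4: 2320 * 0.98 + 2220 * 0.685 = 2274 + 1521 = 3795
Net migration: Group 2 + 220 → 2538; Group 3 + 530 → 2858
Giving 1216 / 2538 / 2858 / 3795.
Total after period 1: 1216 + 2538 + 2858 + 3795 = 10407

10407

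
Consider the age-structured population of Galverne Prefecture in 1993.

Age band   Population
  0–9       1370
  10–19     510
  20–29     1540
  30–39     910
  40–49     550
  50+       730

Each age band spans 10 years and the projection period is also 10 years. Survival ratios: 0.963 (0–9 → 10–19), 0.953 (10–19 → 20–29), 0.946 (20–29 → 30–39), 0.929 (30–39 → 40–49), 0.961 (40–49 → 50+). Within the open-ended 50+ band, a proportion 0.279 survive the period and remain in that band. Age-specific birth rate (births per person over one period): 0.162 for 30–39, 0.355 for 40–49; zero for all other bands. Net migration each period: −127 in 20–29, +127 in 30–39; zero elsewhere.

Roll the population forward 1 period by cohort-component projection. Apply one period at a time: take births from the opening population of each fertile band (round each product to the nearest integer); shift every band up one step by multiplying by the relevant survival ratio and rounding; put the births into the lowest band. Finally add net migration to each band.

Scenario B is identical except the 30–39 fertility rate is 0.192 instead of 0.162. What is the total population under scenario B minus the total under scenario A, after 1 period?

28

After projecting period 1:
Births: 910 × 0.162 = 147, 550 × 0.355 = 195 — total 342
10–19: 1370 × 0.963 = 1319
20–29: 510 × 0.953 = 486
30–39: 1540 × 0.946 = 1457
40–49: 910 × 0.929 = 845
50+: 550 × 0.961 + 730 × 0.279 = 529 + 204 = 733
Net migration: 20–29 − 127 → 359; 30–39 + 127 → 1584
Population now: 0–9=342, 10–19=1319, 20–29=359, 30–39=1584, 40–49=845, 50+=733
Scenario A total after 1 period: 5182
Scenario B projection —
After projecting period 1:
Births: 910 × 0.192 = 175, 550 × 0.355 = 195 — total 370
10–19: 1370 × 0.963 = 1319
20–29: 510 × 0.953 = 486
30–39: 1540 × 0.946 = 1457
40–49: 910 × 0.929 = 845
50+: 550 × 0.961 + 730 × 0.279 = 529 + 204 = 733
Net migration: 20–29 − 127 → 359; 30–39 + 127 → 1584
Population now: 0–9=370, 10–19=1319, 20–29=359, 30–39=1584, 40–49=845, 50+=733
Scenario B total after 1 period: 5210
Difference B − A = 5210 − 5182 = 28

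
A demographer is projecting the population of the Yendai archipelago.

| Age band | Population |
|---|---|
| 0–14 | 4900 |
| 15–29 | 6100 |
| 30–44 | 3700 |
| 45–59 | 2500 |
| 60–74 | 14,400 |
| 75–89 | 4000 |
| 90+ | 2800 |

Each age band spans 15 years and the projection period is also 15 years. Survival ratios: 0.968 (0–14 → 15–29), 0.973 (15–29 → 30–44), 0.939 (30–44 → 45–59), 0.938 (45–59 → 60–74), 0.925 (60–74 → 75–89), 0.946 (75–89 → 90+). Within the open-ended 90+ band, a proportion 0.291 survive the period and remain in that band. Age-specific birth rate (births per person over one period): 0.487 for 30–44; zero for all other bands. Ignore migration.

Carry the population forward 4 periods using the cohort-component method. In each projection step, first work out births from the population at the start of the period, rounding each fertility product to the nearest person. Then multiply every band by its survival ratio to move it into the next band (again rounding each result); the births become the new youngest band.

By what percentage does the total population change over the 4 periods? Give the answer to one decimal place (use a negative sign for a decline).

Call the bands 1 to 7, youngest first.
Period 1:
Births: 3700 * 0.487 = 1802
Band 2: 4900 * 0.968 = 4743
Band 3: 6100 * 0.973 = 5935
Band 4: 3700 * 0.939 = 3474
Band 5: 2500 * 0.938 = 2345
Band 6: 14400 * 0.925 = 13320
Band 7: 4000 * 0.946 + 2800 * 0.291 = 3784 + 815 = 4599
End of period: [1802, 4743, 5935, 3474, 2345, 13320, 4599]
Period 2:
Births: 5935 * 0.487 = 2890
Band 2: 1802 * 0.968 = 1744
Band 3: 4743 * 0.973 = 4615
Band 4: 5935 * 0.939 = 5573
Band 5: 3474 * 0.938 = 3259
Band 6: 2345 * 0.925 = 2169
Band 7: 13320 * 0.946 + 4599 * 0.291 = 12601 + 1338 = 13939
End of period: [2890, 1744, 4615, 5573, 3259, 2169, 13939]
Period 3:
Births: 4615 * 0.487 = 2248
Band 2: 2890 * 0.968 = 2798
Band 3: 1744 * 0.973 = 1697
Band 4: 4615 * 0.939 = 4333
Band 5: 5573 * 0.938 = 5227
Band 6: 3259 * 0.925 = 3015
Band 7: 2169 * 0.946 + 13939 * 0.291 = 2052 + 4056 = 6108
End of period: [2248, 2798, 1697, 4333, 5227, 3015, 6108]
Period 4:
Births: 1697 * 0.487 = 826
Band 2: 2248 * 0.968 = 2176
Band 3: 2798 * 0.973 = 2722
Band 4: 1697 * 0.939 = 1593
Band 5: 4333 * 0.938 = 4064
Band 6: 5227 * 0.925 = 4835
Band 7: 3015 * 0.946 + 6108 * 0.291 = 2852 + 1777 = 4629
End of period: [826, 2176, 2722, 1593, 4064, 4835, 4629]
Total: 38400 → 20845; change = -17555; percentage change = -45.7%

-45.7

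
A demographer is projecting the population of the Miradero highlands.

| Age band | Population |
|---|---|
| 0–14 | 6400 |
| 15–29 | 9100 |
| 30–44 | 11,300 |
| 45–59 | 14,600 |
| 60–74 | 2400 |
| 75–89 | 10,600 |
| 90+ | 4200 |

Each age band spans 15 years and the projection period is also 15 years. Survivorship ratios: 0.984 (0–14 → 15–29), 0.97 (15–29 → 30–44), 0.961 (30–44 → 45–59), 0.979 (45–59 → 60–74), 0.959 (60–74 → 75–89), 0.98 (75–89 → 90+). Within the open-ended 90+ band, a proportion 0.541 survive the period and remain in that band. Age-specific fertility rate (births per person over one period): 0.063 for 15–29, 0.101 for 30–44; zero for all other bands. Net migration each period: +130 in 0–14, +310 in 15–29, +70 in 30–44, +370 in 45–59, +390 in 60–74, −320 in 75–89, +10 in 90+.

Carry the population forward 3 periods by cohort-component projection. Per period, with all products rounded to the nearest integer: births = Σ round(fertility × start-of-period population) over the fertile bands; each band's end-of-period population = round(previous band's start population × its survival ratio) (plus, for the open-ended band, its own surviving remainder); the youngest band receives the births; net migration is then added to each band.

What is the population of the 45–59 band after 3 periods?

(Bands numbered youngest = 1 to oldest = 7.)
Period 1:
Births: 9100 × 0.063 = 573 ; 11300 × 0.101 = 1141 ⇒ total 1714
Band 2: 6400 × 0.984 = 6298
Band 3: 9100 × 0.97 = 8827
Band 4: 11300 × 0.961 = 10859
Band 5: 14600 × 0.979 = 14293
Band 6: 2400 × 0.959 = 2302
Band 7: 10600 × 0.98 + 4200 × 0.541 = 10388 + 2272 = 12660
Net migration: Band 1 + 130 → 1844; Band 2 + 310 → 6608; Band 3 + 70 → 8897; Band 4 + 370 → 11229; Band 5 + 390 → 14683; Band 6 − 320 → 1982; Band 7 + 10 → 12670
Giving 1844 / 6608 / 8897 / 11229 / 14683 / 1982 / 12670.
Period 2:
Births: 6608 × 0.063 = 416 ; 8897 × 0.101 = 899 ⇒ total 1315
Band 2: 1844 × 0.984 = 1814
Band 3: 6608 × 0.97 = 6410
Band 4: 8897 × 0.961 = 8550
Band 5: 11229 × 0.979 = 10993
Band 6: 14683 × 0.959 = 14081
Band 7: 1982 × 0.98 + 12670 × 0.541 = 1942 + 6854 = 8796
Net migration: Band 1 + 130 → 1445; Band 2 + 310 → 2124; Band 3 + 70 → 6480; Band 4 + 370 → 8920; Band 5 + 390 → 11383; Band 6 − 320 → 13761; Band 7 + 10 → 8806
Giving 1445 / 2124 / 6480 / 8920 / 11383 / 13761 / 8806.
Period 3:
Births: 2124 × 0.063 = 134 ; 6480 × 0.101 = 654 ⇒ total 788
Band 2: 1445 × 0.984 = 1422
Band 3: 2124 × 0.97 = 2060
Band 4: 6480 × 0.961 = 6227
Band 5: 8920 × 0.979 = 8733
Band 6: 11383 × 0.959 = 10916
Band 7: 13761 × 0.98 + 8806 × 0.541 = 13486 + 4764 = 18250
Net migration: Band 1 + 130 → 918; Band 2 + 310 → 1732; Band 3 + 70 → 2130; Band 4 + 370 → 6597; Band 5 + 390 → 9123; Band 6 − 320 → 10596; Band 7 + 10 → 18260
Giving 918 / 1732 / 2130 / 6597 / 9123 / 10596 / 18260.

6597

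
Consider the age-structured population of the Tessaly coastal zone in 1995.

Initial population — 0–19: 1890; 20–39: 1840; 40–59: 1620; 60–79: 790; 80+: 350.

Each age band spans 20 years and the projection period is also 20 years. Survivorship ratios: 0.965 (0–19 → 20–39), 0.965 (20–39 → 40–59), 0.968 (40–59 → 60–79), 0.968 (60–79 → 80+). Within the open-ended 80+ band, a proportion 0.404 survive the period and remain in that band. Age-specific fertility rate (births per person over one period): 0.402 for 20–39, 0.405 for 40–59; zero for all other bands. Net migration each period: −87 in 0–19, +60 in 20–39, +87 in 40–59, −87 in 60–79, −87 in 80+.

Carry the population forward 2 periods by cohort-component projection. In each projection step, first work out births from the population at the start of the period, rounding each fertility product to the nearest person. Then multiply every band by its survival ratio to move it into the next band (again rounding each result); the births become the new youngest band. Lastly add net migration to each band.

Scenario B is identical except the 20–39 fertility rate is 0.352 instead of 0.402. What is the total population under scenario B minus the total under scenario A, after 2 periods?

[period 1]
Births: 1840 × 0.402 = 740  |  1620 × 0.405 = 656 ⇒ total 1396
20–39: 1890 × 0.965 = 1824
40–59: 1840 × 0.965 = 1776
60–79: 1620 × 0.968 = 1568
80+: 790 × 0.968 + 350 × 0.404 = 765 + 141 = 906
Net migration: 0–19 − 87 → 1309; 20–39 + 60 → 1884; 40–59 + 87 → 1863; 60–79 − 87 → 1481; 80+ − 87 → 819
End of period: [1309, 1884, 1863, 1481, 819]
[period 2]
Births: 1884 × 0.402 = 757  |  1863 × 0.405 = 755 ⇒ total 1512
20–39: 1309 × 0.965 = 1263
40–59: 1884 × 0.965 = 1818
60–79: 1863 × 0.968 = 1803
80+: 1481 × 0.968 + 819 × 0.404 = 1434 + 331 = 1765
Net migration: 0–19 − 87 → 1425; 20–39 + 60 → 1323; 40–59 + 87 → 1905; 60–79 − 87 → 1716; 80+ − 87 → 1678
End of period: [1425, 1323, 1905, 1716, 1678]
Scenario A total after 2 periods: 8047
Scenario B projection —
[period 1]
Births: 1840 × 0.352 = 648  |  1620 × 0.405 = 656 ⇒ total 1304
20–39: 1890 × 0.965 = 1824
40–59: 1840 × 0.965 = 1776
60–79: 1620 × 0.968 = 1568
80+: 790 × 0.968 + 350 × 0.404 = 765 + 141 = 906
Net migration: 0–19 − 87 → 1217; 20–39 + 60 → 1884; 40–59 + 87 → 1863; 60–79 − 87 → 1481; 80+ − 87 → 819
End of period: [1217, 1884, 1863, 1481, 819]
[period 2]
Births: 1884 × 0.352 = 663  |  1863 × 0.405 = 755 ⇒ total 1418
20–39: 1217 × 0.965 = 1174
40–59: 1884 × 0.965 = 1818
60–79: 1863 × 0.968 = 1803
80+: 1481 × 0.968 + 819 × 0.404 = 1434 + 331 = 1765
Net migration: 0–19 − 87 → 1331; 20–39 + 60 → 1234; 40–59 + 87 → 1905; 60–79 − 87 → 1716; 80+ − 87 → 1678
End of period: [1331, 1234, 1905, 1716, 1678]
Scenario B total after 2 periods: 7864
Difference B − A = 7864 − 8047 = -183

-183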